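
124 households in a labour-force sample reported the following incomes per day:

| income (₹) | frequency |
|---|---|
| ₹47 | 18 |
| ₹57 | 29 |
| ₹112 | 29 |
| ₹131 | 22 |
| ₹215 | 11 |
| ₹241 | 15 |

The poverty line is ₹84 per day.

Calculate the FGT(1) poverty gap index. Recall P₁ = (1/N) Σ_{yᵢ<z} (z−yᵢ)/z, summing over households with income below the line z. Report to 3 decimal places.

Incomes under z: 18×₹47, 29×₹57 (q = 47 of N = 124).
Gap ratios (z−y)/z: (84−47)/84 = 0.4405 (×18); (84−57)/84 = 0.3214 (×29).
Sum of shortfalls = 17.250000; P₁ averages over all N: 17.250000 / 124 = 0.139.

0.139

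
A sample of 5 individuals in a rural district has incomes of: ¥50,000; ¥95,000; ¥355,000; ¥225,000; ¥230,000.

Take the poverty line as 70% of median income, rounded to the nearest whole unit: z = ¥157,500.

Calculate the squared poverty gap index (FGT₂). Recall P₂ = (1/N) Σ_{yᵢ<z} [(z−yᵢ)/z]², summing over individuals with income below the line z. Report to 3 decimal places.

Below z: ¥50,000, ¥95,000 (q = 2 of N = 5).
Relative gaps: (157500−50000)/157500 = 0.6825; (157500−95000)/157500 = 0.3968.
Squared: 0.4659; 0.1575.
Sum = 0.623331; P₂ = 0.623331 / 5 = 0.125.

0.125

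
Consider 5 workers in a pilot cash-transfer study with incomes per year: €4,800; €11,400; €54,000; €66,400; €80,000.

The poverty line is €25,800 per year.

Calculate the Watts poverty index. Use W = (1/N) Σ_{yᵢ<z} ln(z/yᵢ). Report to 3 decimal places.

0.500

Below the line: €4,800, €11,400 (q = 2 of N = 5).
Log gaps: ln(25800/4800) = 1.6818; ln(25800/11400) = 0.8168.
W = 2.498520 / 5 = 0.500.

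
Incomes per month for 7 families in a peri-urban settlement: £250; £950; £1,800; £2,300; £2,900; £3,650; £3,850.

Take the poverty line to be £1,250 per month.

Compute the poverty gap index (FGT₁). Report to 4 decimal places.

Poor units: £250, £950 (q = 2 of N = 7).
Normalized shortfalls: (1250−250)/1250 = 0.8000; (1250−950)/1250 = 0.2400.
Σ = 1.040000. Dividing by the full population N = 7 gives P₁ = 0.1486.

0.1486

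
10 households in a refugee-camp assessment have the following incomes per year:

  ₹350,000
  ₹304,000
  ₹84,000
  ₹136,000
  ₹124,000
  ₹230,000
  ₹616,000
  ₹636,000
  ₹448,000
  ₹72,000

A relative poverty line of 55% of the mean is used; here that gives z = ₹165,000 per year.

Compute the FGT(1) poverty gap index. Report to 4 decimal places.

0.1479

Below z: ₹72,000, ₹84,000, ₹124,000, ₹136,000 (q = 4 of N = 10).
Relative gaps: (165000−72000)/165000 = 0.5636; (165000−84000)/165000 = 0.4909; (165000−124000)/165000 = 0.2485; (165000−136000)/165000 = 0.1758.
Σ = 1.478788. Dividing by the full population N = 10 gives P₁ = 0.1479.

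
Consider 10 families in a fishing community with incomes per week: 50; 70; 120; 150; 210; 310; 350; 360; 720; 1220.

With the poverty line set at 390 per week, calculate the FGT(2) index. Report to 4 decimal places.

0.2563

Below z: 50, 70, 120, 150, 210, 310, 350, 360 (q = 8 of N = 10).
Relative gaps: (390−50)/390 = 0.8718; (390−70)/390 = 0.8205; (390−120)/390 = 0.6923; (390−150)/390 = 0.6154; (390−210)/390 = 0.4615; (390−310)/390 = 0.2051; (390−350)/390 = 0.1026; (390−360)/390 = 0.0769.
Squared: 0.7600; 0.6732; 0.4793; 0.3787; 0.2130; 0.0421; 0.0105; 0.0059.
Sum = 2.562788; P₂ = 2.562788 / 10 = 0.2563.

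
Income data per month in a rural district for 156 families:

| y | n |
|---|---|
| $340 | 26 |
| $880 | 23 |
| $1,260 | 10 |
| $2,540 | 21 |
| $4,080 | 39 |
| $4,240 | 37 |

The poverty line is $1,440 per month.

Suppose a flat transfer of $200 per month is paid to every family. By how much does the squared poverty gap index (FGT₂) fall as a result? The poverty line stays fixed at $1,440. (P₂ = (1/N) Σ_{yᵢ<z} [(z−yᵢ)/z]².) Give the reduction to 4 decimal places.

Before: below the line — 26×$340, 23×$880, 10×$1,260; squared poverty gap index (FGT₂) = 0.120553.
After the $200 transfer: below the line — 26×$540, 23×$1,080; squared poverty gap index (FGT₂) = 0.074319.
Reduction = 0.120553 − 0.074319 = 0.0462.

0.0462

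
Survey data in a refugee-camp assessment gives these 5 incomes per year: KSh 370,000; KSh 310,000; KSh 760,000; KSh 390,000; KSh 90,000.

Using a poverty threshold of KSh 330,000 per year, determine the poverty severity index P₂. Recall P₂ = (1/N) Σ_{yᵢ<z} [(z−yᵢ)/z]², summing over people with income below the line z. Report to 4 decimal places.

Below the line: KSh 90,000, KSh 310,000 (q = 2 of N = 5).
Shortfall ratios: (330000−90000)/330000 = 0.7273; (330000−310000)/330000 = 0.0606.
Squared: 0.5289; 0.0037.
Sum = 0.532599; P₂ = 0.532599 / 5 = 0.1065.

0.1065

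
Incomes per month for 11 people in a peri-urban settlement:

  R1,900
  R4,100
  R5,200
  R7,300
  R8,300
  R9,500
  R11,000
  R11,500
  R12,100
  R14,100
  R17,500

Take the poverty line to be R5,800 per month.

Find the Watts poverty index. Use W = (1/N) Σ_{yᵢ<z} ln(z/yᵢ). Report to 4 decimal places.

Poor units: R1,900, R4,100, R5,200 (q = 3 of N = 11).
Log shortfalls: ln(5800/1900) = 1.1160; ln(5800/4100) = 0.3469; ln(5800/5200) = 0.1092.
W = 1.572074 / 11 = 0.1429.

0.1429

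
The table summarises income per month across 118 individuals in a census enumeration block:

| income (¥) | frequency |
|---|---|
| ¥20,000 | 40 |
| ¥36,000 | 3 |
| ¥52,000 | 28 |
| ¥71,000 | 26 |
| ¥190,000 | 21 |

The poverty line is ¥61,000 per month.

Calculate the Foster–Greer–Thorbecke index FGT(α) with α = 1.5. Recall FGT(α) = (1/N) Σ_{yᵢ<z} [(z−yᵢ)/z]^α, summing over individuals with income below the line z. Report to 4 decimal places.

Below the line: 40×¥20,000, 3×¥36,000, 28×¥52,000 (q = 71 of N = 118).
Shortfall ratios: (61000−20000)/61000 = 0.6721 (×40); (61000−36000)/61000 = 0.4098 (×3); (61000−52000)/61000 = 0.1475 (×28).
Raised to α = 1.5: 0.55104 (×40); 0.26237 (×3); 0.05667 (×28).
Sum = 24.415423; FGT(1.5) = 24.415423 / 118 = 0.2069.

0.2069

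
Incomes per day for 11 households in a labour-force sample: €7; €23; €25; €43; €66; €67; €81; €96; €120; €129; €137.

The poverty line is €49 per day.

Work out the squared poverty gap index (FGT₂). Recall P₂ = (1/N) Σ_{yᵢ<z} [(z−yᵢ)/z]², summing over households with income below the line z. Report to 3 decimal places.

0.116

Below the line: €7, €23, €25, €43 (q = 4 of N = 11).
Shortfall ratios: (49−7)/49 = 0.8571; (49−23)/49 = 0.5306; (49−25)/49 = 0.4898; (49−43)/49 = 0.1224.
Squared: 0.7347; 0.2815; 0.2399; 0.0150.
Sum = 1.271137; P₂ = 1.271137 / 11 = 0.116.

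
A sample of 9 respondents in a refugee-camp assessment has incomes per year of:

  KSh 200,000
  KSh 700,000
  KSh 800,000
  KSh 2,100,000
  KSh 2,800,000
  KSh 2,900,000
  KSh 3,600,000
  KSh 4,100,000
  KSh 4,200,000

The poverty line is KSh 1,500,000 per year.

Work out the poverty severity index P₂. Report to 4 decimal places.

Below the line: KSh 200,000, KSh 700,000, KSh 800,000 (q = 3 of N = 9).
Relative gaps: (1500000−200000)/1500000 = 0.8667; (1500000−700000)/1500000 = 0.5333; (1500000−800000)/1500000 = 0.4667.
Squared: 0.7511; 0.2844; 0.2178.
Sum = 1.253333; P₂ = 1.253333 / 9 = 0.1393.

0.1393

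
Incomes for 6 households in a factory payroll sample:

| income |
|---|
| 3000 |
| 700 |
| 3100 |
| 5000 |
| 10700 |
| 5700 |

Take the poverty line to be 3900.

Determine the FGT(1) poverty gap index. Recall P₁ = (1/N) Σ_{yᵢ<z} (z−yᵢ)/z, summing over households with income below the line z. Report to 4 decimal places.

Below z: 700, 3000, 3100 (q = 3 of N = 6).
Normalized shortfalls: (3900−700)/3900 = 0.8205; (3900−3000)/3900 = 0.2308; (3900−3100)/3900 = 0.2051.
Σ = 1.256410. Dividing by the full population N = 6 gives P₁ = 0.2094.

0.2094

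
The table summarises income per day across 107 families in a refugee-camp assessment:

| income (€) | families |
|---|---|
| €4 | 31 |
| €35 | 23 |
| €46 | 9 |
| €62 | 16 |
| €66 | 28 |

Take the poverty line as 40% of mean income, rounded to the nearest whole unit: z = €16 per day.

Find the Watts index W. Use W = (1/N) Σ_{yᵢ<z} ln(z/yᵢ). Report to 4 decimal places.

0.4016

Poor units: 31×€4 (q = 31 of N = 107).
ln(z/y) terms: ln(16/4) = 1.3863 (×31).
W = 42.975125 / 107 = 0.4016.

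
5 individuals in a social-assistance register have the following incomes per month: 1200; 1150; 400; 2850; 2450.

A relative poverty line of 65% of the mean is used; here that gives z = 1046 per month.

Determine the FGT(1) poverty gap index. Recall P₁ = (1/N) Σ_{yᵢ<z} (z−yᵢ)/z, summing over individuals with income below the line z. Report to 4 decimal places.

0.1235

Incomes under z: 400 (q = 1 of N = 5).
Gap ratios (z−y)/z: (1046−400)/1046 = 0.6176.
Σ = 0.617591. Dividing by the full population N = 5 gives P₁ = 0.1235.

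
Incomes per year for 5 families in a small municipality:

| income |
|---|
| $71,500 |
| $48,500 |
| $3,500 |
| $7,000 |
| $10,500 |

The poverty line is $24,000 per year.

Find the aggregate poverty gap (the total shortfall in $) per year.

Below z: $3,500, $7,000, $10,500 (q = 3 of N = 5).
Individual gaps: 24000−3500 = 20500; 24000−7000 = 17000; 24000−10500 = 13500.
Aggregate gap = $51,000.

$51,000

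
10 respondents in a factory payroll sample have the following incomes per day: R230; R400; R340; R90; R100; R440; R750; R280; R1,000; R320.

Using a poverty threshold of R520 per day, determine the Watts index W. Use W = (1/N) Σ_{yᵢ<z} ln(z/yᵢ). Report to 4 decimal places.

0.6177

Poor units: R90, R100, R230, R280, R320, R340, R400, R440 (q = 8 of N = 10).
Log shortfalls: ln(520/90) = 1.7540; ln(520/100) = 1.6487; ln(520/230) = 0.8157; ln(520/280) = 0.6190; ln(520/320) = 0.4855; ln(520/340) = 0.4249; ln(520/400) = 0.2624; ln(520/440) = 0.1671.
W = 6.177276 / 10 = 0.6177.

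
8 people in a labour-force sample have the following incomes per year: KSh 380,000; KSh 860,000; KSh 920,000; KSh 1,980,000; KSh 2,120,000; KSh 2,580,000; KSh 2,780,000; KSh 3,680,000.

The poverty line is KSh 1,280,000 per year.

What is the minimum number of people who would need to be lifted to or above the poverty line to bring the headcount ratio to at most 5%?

3

Currently q = 3 of N = 8 are below the line (H = 0.375).
A headcount ratio of at most 5% allows at most ⌊0.05 × 8⌋ = 0 poor people.
So at least 3 − 0 = 3 must be lifted.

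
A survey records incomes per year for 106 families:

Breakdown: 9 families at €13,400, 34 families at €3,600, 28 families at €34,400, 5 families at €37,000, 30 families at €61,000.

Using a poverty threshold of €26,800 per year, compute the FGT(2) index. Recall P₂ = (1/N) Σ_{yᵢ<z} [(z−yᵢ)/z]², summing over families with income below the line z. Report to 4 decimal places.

Incomes under z: 34×€3,600, 9×€13,400 (q = 43 of N = 106).
Shortfall ratios: (26800−3600)/26800 = 0.8657 (×34); (26800−13400)/26800 = 0.5000 (×9).
Squared: 0.7494 (×34); 0.2500 (×9).
Sum = 27.729171; P₂ = 27.729171 / 106 = 0.2616.

0.2616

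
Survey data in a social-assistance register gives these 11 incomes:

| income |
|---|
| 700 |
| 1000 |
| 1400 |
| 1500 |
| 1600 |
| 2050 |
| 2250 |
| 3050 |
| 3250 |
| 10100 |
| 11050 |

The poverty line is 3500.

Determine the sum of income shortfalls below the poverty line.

Incomes under z: 700, 1000, 1400, 1500, 1600, 2050, 2250, 3050, 3250 (q = 9 of N = 11).
Individual gaps: 3500−700 = 2800; 3500−1000 = 2500; 3500−1400 = 2100; 3500−1500 = 2000; 3500−1600 = 1900; 3500−2050 = 1450; 3500−2250 = 1250; 3500−3050 = 450; 3500−3250 = 250.
Aggregate gap = 14700.

14700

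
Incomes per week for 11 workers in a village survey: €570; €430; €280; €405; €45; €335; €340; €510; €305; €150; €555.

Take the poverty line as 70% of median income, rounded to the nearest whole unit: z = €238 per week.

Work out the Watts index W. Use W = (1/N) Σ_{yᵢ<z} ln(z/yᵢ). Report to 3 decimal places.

0.193

Incomes under z: €45, €150 (q = 2 of N = 11).
ln(z/y) terms: ln(238/45) = 1.6656; ln(238/150) = 0.4616.
W = 2.127244 / 11 = 0.193.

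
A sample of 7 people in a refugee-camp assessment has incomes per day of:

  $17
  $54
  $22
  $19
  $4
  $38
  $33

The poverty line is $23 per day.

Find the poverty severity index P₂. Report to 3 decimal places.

Poor units: $4, $17, $19, $22 (q = 4 of N = 7).
Relative gaps: (23−4)/23 = 0.8261; (23−17)/23 = 0.2609; (23−19)/23 = 0.1739; (23−22)/23 = 0.0435.
Squared: 0.6824; 0.0681; 0.0302; 0.0019.
Sum = 0.782609; P₂ = 0.782609 / 7 = 0.112.

0.112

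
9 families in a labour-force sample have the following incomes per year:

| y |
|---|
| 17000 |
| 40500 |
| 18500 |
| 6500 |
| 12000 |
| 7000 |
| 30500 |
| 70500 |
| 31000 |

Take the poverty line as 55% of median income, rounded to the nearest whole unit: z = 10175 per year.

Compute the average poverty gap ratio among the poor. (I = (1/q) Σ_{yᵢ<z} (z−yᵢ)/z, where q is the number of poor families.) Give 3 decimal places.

Incomes under z: 6500, 7000 (q = 2 of N = 9).
Shortfall ratios (z−y)/z: 0.3612, 0.3120; sum = 0.673219.
I averages over the q = 2 poor units only: 0.673219 / 2 = 0.337.

0.337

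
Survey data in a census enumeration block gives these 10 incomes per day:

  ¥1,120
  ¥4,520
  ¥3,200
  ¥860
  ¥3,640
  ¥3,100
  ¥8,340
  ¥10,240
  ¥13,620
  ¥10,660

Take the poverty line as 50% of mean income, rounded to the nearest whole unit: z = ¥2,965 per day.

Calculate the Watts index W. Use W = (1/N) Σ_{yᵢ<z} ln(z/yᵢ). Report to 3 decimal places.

Poor units: ¥860, ¥1,120 (q = 2 of N = 10).
ln(z/y) terms: ln(2965/860) = 1.2377; ln(2965/1120) = 0.9735.
W = 2.211248 / 10 = 0.221.

0.221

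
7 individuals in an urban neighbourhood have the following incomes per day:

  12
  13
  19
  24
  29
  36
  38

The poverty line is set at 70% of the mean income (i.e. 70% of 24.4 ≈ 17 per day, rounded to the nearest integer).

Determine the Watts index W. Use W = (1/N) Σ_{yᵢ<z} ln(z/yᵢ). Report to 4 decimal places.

Below the line: 12, 13 (q = 2 of N = 7).
ln(z/y) terms: ln(17/12) = 0.3483; ln(17/13) = 0.2683.
W = 0.616571 / 7 = 0.0881.

0.0881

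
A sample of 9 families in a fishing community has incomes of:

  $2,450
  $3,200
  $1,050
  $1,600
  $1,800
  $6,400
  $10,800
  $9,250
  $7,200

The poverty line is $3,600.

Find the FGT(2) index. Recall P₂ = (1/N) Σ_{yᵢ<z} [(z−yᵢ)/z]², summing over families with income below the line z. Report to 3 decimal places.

0.131

Below z: $1,050, $1,600, $1,800, $2,450, $3,200 (q = 5 of N = 9).
Normalized shortfalls: (3600−1050)/3600 = 0.7083; (3600−1600)/3600 = 0.5556; (3600−1800)/3600 = 0.5000; (3600−2450)/3600 = 0.3194; (3600−3200)/3600 = 0.1111.
Squared: 0.5017; 0.3086; 0.2500; 0.1020; 0.0123.
Sum = 1.174769; P₂ = 1.174769 / 9 = 0.131.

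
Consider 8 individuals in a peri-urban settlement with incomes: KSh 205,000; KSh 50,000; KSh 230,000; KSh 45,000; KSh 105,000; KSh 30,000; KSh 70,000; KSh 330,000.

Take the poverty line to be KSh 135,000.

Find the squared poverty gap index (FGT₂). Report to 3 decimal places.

Incomes under z: KSh 30,000, KSh 45,000, KSh 50,000, KSh 70,000, KSh 105,000 (q = 5 of N = 8).
Gap ratios (z−y)/z: (135000−30000)/135000 = 0.7778; (135000−45000)/135000 = 0.6667; (135000−50000)/135000 = 0.6296; (135000−70000)/135000 = 0.4815; (135000−105000)/135000 = 0.2222.
Squared: 0.6049; 0.4444; 0.3964; 0.2318; 0.0494.
Sum = 1.727023; P₂ = 1.727023 / 8 = 0.216.

0.216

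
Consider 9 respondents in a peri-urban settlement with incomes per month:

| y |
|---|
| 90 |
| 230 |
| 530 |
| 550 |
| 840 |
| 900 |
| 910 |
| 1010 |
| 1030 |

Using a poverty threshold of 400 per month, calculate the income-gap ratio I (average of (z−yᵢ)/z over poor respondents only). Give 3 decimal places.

0.600

Below the line: 90, 230 (q = 2 of N = 9).
Shortfall ratios (z−y)/z: 0.7750, 0.4250; sum = 1.200000.
The income-gap ratio divides by q (the poor only): 1.200000 / 2 = 0.600.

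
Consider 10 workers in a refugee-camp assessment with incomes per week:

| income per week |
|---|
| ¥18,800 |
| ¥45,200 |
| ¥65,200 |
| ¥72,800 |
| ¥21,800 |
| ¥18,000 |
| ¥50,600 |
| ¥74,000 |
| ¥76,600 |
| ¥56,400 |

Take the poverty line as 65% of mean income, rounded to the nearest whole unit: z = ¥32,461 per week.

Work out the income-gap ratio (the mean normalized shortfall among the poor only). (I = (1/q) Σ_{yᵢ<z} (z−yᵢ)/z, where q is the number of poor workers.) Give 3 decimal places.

0.398

Incomes under z: ¥18,000, ¥18,800, ¥21,800 (q = 3 of N = 10).
Shortfall ratios (z−y)/z: 0.4455, 0.4208, 0.3284; sum = 1.194757.
I averages over the q = 3 poor units only: 1.194757 / 3 = 0.398.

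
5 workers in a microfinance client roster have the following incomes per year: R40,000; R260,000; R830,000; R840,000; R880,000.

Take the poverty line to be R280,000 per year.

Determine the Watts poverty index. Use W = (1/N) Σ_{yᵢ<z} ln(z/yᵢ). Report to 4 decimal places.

Incomes under z: R40,000, R260,000 (q = 2 of N = 5).
Log shortfalls: ln(280000/40000) = 1.9459; ln(280000/260000) = 0.0741.
W = 2.020018 / 5 = 0.4040.

0.4040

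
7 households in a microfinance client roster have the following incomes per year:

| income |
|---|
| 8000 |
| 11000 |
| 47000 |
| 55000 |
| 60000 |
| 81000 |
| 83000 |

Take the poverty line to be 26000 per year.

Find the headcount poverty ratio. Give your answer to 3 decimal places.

0.286

2 of the 7 households have income below 26000.
H = 2/7 = 0.286.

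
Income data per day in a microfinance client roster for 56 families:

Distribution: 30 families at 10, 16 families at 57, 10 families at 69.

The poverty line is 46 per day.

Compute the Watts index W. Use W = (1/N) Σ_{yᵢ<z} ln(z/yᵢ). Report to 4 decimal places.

0.8175

Incomes under z: 30×10 (q = 30 of N = 56).
Log shortfalls: ln(46/10) = 1.5261 (×30).
W = 45.781689 / 56 = 0.8175.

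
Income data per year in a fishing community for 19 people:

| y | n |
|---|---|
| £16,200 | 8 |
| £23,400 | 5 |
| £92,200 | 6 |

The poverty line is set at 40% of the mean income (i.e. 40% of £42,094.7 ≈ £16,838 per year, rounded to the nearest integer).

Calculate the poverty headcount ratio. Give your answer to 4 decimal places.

8 of the 19 people have income below £16,838.
H = 8/19 = 0.4211.

0.4211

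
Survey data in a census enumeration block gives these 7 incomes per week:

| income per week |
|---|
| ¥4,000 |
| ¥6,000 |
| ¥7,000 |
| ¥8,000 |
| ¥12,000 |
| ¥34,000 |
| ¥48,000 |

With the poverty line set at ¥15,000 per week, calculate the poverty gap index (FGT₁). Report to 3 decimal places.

0.362

Below the line: ¥4,000, ¥6,000, ¥7,000, ¥8,000, ¥12,000 (q = 5 of N = 7).
Normalized shortfalls: (15000−4000)/15000 = 0.7333; (15000−6000)/15000 = 0.6000; (15000−7000)/15000 = 0.5333; (15000−8000)/15000 = 0.4667; (15000−12000)/15000 = 0.2000.
Sum of shortfalls = 2.533333; P₁ averages over all N: 2.533333 / 7 = 0.362.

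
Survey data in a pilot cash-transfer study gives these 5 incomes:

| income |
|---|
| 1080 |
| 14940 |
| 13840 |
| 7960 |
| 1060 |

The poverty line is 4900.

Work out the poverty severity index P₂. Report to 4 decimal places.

Below the line: 1060, 1080 (q = 2 of N = 5).
Gap ratios (z−y)/z: (4900−1060)/4900 = 0.7837; (4900−1080)/4900 = 0.7796.
Squared: 0.6141; 0.6078.
Sum = 1.221908; P₂ = 1.221908 / 5 = 0.2444.

0.2444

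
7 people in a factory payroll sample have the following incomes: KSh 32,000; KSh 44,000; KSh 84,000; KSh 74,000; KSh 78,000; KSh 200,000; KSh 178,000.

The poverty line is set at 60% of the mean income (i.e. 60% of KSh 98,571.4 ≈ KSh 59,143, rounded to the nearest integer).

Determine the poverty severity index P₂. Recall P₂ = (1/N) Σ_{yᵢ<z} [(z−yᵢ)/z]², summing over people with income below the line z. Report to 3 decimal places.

Below z: KSh 32,000, KSh 44,000 (q = 2 of N = 7).
Normalized shortfalls: (59143−32000)/59143 = 0.4589; (59143−44000)/59143 = 0.2560.
Squared: 0.2106; 0.0656.
Sum = 0.276181; P₂ = 0.276181 / 7 = 0.039.

0.039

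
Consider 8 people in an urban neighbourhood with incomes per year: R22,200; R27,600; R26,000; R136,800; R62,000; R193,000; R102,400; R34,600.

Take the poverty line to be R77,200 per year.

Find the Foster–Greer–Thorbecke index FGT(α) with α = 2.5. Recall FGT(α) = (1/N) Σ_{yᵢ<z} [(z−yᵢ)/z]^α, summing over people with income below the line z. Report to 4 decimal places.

0.1701

Incomes under z: R22,200, R26,000, R27,600, R34,600, R62,000 (q = 5 of N = 8).
Relative gaps: (77200−22200)/77200 = 0.7124; (77200−26000)/77200 = 0.6632; (77200−27600)/77200 = 0.6425; (77200−34600)/77200 = 0.5518; (77200−62000)/77200 = 0.1969.
Raised to α = 2.5: 0.42841; 0.35821; 0.33087; 0.22619; 0.01720.
Sum = 1.360887; FGT(2.5) = 1.360887 / 8 = 0.1701.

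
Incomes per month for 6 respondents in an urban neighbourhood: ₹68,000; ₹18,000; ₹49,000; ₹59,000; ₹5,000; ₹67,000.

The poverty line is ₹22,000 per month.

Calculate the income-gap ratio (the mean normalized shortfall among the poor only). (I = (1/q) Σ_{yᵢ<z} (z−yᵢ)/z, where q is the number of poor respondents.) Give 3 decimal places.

0.477

Incomes under z: ₹5,000, ₹18,000 (q = 2 of N = 6).
Shortfall ratios (z−y)/z: 0.7727, 0.1818; sum = 0.954545.
I averages over the q = 2 poor units only: 0.954545 / 2 = 0.477.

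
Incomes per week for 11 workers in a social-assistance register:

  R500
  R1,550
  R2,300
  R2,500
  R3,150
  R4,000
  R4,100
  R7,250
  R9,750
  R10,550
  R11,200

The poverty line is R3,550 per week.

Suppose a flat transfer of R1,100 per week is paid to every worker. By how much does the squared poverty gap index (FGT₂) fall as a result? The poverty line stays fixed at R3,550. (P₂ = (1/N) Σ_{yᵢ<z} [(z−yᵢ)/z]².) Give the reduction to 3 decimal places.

0.083

Before: below the line — R500, R1,550, R2,300, R2,500, R3,150; squared poverty gap index (FGT₂) = 0.11634.
After the R1,100 transfer: below the line — R1,600, R2,650, R3,400; squared poverty gap index (FGT₂) = 0.03343.
Reduction = 0.11634 − 0.03343 = 0.083.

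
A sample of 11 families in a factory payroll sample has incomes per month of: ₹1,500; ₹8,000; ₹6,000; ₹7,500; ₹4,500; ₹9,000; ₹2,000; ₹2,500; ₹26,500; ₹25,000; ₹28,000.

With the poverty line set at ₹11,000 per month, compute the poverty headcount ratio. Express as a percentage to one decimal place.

72.7%

8 of the 11 families have income below ₹11,000.
H = 8/11 = 72.7%.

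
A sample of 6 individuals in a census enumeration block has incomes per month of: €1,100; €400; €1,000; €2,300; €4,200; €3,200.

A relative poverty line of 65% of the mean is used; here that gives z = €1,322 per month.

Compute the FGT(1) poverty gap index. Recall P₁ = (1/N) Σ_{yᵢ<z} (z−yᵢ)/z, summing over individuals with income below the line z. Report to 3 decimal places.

0.185

Poor units: €400, €1,000, €1,100 (q = 3 of N = 6).
Shortfall ratios: (1322−400)/1322 = 0.6974; (1322−1000)/1322 = 0.2436; (1322−1100)/1322 = 0.1679.
Sum of shortfalls = 1.108926; P₁ averages over all N: 1.108926 / 6 = 0.185.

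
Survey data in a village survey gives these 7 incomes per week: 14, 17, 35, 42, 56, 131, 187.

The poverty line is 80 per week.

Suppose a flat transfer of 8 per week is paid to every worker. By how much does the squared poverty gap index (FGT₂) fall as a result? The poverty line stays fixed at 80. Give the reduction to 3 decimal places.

0.077

Before: below the line — 14, 17, 35, 42, 56; squared poverty gap index (FGT₂) = 0.27612.
After the 8 transfer: below the line — 22, 25, 43, 50, 64; squared poverty gap index (FGT₂) = 0.19897.
Reduction = 0.27612 − 0.19897 = 0.077.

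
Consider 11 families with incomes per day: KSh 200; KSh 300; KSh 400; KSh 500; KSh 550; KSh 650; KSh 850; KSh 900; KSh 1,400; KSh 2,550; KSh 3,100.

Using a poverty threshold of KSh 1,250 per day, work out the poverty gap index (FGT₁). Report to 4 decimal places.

Below z: KSh 200, KSh 300, KSh 400, KSh 500, KSh 550, KSh 650, KSh 850, KSh 900 (q = 8 of N = 11).
Normalized shortfalls: (1250−200)/1250 = 0.8400; (1250−300)/1250 = 0.7600; (1250−400)/1250 = 0.6800; (1250−500)/1250 = 0.6000; (1250−550)/1250 = 0.5600; (1250−650)/1250 = 0.4800; (1250−850)/1250 = 0.3200; (1250−900)/1250 = 0.2800.
Σ = 4.520000. Dividing by the full population N = 11 gives P₁ = 0.4109.

0.4109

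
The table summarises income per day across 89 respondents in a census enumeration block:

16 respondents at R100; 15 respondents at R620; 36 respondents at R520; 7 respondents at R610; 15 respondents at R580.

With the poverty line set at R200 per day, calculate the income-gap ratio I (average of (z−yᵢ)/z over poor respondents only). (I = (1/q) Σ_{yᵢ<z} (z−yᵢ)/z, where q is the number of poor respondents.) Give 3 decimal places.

Below z: 16×R100 (q = 16 of N = 89).
Shortfall ratios (z−y)/z: 0.5000 (×16); sum = 8.000000.
I averages over the q = 16 poor units only: 8.000000 / 16 = 0.500.

0.500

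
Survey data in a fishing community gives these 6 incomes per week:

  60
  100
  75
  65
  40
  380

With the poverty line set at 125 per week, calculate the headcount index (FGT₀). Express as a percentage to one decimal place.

5 of the 6 households have income below 125.
H = 5/6 = 83.3%.

83.3%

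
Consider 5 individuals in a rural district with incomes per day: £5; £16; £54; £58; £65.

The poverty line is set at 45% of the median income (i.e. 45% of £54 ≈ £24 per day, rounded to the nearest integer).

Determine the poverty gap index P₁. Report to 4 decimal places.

Below the line: £5, £16 (q = 2 of N = 5).
Relative gaps: (24−5)/24 = 0.7917; (24−16)/24 = 0.3333.
Sum of shortfalls = 1.125000; P₁ averages over all N: 1.125000 / 5 = 0.2250.

0.2250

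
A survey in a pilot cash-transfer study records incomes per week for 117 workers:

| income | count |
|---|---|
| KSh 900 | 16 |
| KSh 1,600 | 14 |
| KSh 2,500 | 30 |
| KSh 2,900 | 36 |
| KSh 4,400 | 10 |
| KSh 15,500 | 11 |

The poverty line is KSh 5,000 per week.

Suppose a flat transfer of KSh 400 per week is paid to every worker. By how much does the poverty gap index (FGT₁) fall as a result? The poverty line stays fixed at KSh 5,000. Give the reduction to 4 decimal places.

Before: below the line — 16×KSh 900, 14×KSh 1,600, 30×KSh 2,500, 36×KSh 2,900, 10×KSh 4,400; poverty gap index (FGT₁) = 0.461197.
After the KSh 400 transfer: below the line — 16×KSh 1,300, 14×KSh 2,000, 30×KSh 2,900, 36×KSh 3,300, 10×KSh 4,800; poverty gap index (FGT₁) = 0.388718.
Reduction = 0.461197 − 0.388718 = 0.0725.

0.0725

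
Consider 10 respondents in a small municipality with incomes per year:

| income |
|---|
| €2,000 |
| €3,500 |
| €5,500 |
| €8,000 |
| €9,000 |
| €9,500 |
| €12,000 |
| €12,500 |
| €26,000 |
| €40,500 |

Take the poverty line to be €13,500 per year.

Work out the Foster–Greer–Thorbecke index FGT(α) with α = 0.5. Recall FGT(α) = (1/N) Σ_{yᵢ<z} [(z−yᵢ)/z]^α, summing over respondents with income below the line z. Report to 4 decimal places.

Below the line: €2,000, €3,500, €5,500, €8,000, €9,000, €9,500, €12,000, €12,500 (q = 8 of N = 10).
Shortfall ratios: (13500−2000)/13500 = 0.8519; (13500−3500)/13500 = 0.7407; (13500−5500)/13500 = 0.5926; (13500−8000)/13500 = 0.4074; (13500−9000)/13500 = 0.3333; (13500−9500)/13500 = 0.2963; (13500−12000)/13500 = 0.1111; (13500−12500)/13500 = 0.0741.
Raised to α = 0.5: 0.92296; 0.86066; 0.76980; 0.63828; 0.57735; 0.54433; 0.33333; 0.27217.
Sum = 4.918886; FGT(0.5) = 4.918886 / 10 = 0.4919.

0.4919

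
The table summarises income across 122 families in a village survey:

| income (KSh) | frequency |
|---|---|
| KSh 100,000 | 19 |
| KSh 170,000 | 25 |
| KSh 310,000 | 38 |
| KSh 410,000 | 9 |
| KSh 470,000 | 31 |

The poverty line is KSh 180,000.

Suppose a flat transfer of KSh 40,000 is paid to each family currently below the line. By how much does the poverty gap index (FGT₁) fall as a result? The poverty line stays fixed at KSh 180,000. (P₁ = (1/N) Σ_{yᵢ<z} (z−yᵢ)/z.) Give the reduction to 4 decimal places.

0.0460

Before: below the line — 19×KSh 100,000, 25×KSh 170,000; poverty gap index (FGT₁) = 0.080601.
After the KSh 40,000 transfer: below the line — 19×KSh 140,000; poverty gap index (FGT₁) = 0.034608.
Reduction = 0.080601 − 0.034608 = 0.0460.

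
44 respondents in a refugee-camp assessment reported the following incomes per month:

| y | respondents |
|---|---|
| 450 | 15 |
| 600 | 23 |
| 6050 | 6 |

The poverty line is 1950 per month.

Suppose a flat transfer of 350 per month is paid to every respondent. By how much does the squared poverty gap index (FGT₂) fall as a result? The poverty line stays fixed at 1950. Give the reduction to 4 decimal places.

0.1962

Before: below the line — 15×450, 23×600; squared poverty gap index (FGT₂) = 0.452259.
After the 350 transfer: below the line — 15×800, 23×950; squared poverty gap index (FGT₂) = 0.256037.
Reduction = 0.452259 − 0.256037 = 0.1962.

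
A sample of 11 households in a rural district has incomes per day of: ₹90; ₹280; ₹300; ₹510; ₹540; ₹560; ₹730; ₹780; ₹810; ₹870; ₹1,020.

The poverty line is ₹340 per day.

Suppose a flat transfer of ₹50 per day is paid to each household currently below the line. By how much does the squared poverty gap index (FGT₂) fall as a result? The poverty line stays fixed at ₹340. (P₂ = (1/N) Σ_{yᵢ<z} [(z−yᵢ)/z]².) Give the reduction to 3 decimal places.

Before: below the line — ₹90, ₹280, ₹300; squared poverty gap index (FGT₂) = 0.05324.
After the ₹50 transfer: below the line — ₹140, ₹330; squared poverty gap index (FGT₂) = 0.03154.
Reduction = 0.05324 − 0.03154 = 0.022.

0.022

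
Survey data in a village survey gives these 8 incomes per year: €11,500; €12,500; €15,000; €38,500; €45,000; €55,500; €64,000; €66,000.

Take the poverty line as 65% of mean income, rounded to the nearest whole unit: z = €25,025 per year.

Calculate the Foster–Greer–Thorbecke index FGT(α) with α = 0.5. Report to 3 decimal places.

Below the line: €11,500, €12,500, €15,000 (q = 3 of N = 8).
Normalized shortfalls: (25025−11500)/25025 = 0.5405; (25025−12500)/25025 = 0.5005; (25025−15000)/25025 = 0.4006.
Raised to α = 0.5: 0.73516; 0.70746; 0.63293.
Sum = 2.075549; FGT(0.5) = 2.075549 / 8 = 0.259.

0.259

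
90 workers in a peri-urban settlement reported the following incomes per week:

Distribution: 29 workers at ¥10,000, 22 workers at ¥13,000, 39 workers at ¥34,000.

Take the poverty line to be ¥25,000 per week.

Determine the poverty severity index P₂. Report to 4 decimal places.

0.1723

Poor units: 29×¥10,000, 22×¥13,000 (q = 51 of N = 90).
Shortfall ratios: (25000−10000)/25000 = 0.6000 (×29); (25000−13000)/25000 = 0.4800 (×22).
Squared: 0.3600 (×29); 0.2304 (×22).
Sum = 15.508800; P₂ = 15.508800 / 90 = 0.1723.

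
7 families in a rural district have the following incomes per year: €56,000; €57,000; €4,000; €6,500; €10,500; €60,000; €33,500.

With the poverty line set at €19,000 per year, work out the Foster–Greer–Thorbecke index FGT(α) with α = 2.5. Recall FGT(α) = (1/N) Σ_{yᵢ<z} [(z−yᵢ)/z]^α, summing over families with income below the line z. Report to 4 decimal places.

Poor units: €4,000, €6,500, €10,500 (q = 3 of N = 7).
Normalized shortfalls: (19000−4000)/19000 = 0.7895; (19000−6500)/19000 = 0.6579; (19000−10500)/19000 = 0.4474.
Raised to α = 2.5: 0.55379; 0.35107; 0.13386.
Sum = 1.038720; FGT(2.5) = 1.038720 / 7 = 0.1484.

0.1484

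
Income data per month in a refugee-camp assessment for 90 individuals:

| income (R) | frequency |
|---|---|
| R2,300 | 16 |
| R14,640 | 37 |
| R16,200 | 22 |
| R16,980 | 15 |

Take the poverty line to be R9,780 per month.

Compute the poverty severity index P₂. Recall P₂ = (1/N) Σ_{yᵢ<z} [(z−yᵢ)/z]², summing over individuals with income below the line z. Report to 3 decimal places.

0.104

Poor units: 16×R2,300 (q = 16 of N = 90).
Gap ratios (z−y)/z: (9780−2300)/9780 = 0.7648 (×16).
Squared: 0.5850 (×16).
Sum = 9.359345; P₂ = 9.359345 / 90 = 0.104.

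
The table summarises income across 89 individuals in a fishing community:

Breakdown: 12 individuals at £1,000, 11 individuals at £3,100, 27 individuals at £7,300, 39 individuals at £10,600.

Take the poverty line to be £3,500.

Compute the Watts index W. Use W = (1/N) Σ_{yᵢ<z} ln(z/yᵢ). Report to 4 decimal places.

Below z: 12×£1,000, 11×£3,100 (q = 23 of N = 89).
Log shortfalls: ln(3500/1000) = 1.2528 (×12); ln(3500/3100) = 0.1214 (×11).
W = 16.368125 / 89 = 0.1839.

0.1839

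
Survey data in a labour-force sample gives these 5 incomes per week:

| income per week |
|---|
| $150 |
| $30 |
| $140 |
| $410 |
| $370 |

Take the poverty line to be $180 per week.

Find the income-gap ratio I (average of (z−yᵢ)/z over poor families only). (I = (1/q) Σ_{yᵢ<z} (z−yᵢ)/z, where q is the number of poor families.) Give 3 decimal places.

Poor units: $30, $140, $150 (q = 3 of N = 5).
Relative gaps: 0.8333, 0.2222, 0.1667; sum = 1.222222.
I averages over the q = 3 poor units only: 1.222222 / 3 = 0.407.

0.407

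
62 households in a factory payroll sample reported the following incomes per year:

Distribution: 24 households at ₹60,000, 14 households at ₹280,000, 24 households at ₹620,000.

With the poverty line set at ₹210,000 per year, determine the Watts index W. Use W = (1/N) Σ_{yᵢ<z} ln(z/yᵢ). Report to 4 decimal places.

0.4849

Poor units: 24×₹60,000 (q = 24 of N = 62).
Log shortfalls: ln(210000/60000) = 1.2528 (×24).
W = 30.066311 / 62 = 0.4849.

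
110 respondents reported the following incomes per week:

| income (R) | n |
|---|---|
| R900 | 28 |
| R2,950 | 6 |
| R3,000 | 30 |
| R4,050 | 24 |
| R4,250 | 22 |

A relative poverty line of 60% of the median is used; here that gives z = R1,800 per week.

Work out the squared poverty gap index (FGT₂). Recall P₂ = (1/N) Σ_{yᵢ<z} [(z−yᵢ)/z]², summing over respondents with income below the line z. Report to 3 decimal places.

Below the line: 28×R900 (q = 28 of N = 110).
Relative gaps: (1800−900)/1800 = 0.5000 (×28).
Squared: 0.2500 (×28).
Sum = 7.000000; P₂ = 7.000000 / 110 = 0.064.

0.064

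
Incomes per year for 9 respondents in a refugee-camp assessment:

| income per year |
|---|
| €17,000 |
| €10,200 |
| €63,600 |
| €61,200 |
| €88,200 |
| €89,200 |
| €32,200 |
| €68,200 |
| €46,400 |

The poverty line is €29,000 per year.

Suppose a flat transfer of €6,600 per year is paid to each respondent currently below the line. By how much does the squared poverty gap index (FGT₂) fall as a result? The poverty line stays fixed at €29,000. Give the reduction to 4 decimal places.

0.0422

Before: below the line — €10,200, €17,000; squared poverty gap index (FGT₂) = 0.065721.
After the €6,600 transfer: below the line — €16,800, €23,600; squared poverty gap index (FGT₂) = 0.023517.
Reduction = 0.065721 − 0.023517 = 0.0422.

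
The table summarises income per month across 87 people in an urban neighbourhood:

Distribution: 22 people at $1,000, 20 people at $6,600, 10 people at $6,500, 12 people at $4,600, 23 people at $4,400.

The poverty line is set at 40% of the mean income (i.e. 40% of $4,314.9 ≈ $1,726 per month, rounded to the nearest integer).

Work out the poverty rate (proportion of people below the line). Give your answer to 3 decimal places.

22 of the 87 people have income below $1,726.
H = 22/87 = 0.253.

0.253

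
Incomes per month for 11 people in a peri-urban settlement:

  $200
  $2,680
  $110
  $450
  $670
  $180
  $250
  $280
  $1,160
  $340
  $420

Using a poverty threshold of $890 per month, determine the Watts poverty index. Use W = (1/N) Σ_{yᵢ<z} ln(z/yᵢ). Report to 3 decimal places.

Poor units: $110, $180, $200, $250, $280, $340, $420, $450, $670 (q = 9 of N = 11).
Log gaps: ln(890/110) = 2.0907; ln(890/180) = 1.5983; ln(890/200) = 1.4929; ln(890/250) = 1.2698; ln(890/280) = 1.1564; ln(890/340) = 0.9623; ln(890/420) = 0.7510; ln(890/450) = 0.6820; ln(890/670) = 0.2839.
W = 10.287262 / 11 = 0.935.

0.935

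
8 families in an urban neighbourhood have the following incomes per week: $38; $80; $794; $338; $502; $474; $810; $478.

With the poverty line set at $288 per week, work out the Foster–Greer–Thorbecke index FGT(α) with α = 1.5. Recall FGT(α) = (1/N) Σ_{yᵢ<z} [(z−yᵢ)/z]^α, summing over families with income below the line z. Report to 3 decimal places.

Poor units: $38, $80 (q = 2 of N = 8).
Gap ratios (z−y)/z: (288−38)/288 = 0.8681; (288−80)/288 = 0.7222.
Raised to α = 1.5: 0.80876; 0.61377.
Sum = 1.422534; FGT(1.5) = 1.422534 / 8 = 0.178.

0.178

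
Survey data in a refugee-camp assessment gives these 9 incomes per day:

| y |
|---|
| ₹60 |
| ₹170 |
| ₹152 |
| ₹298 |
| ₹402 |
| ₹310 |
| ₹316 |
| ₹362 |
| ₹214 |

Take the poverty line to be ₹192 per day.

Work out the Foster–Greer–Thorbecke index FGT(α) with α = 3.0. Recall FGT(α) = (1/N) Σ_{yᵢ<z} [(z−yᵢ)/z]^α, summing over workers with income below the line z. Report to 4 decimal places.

Incomes under z: ₹60, ₹152, ₹170 (q = 3 of N = 9).
Relative gaps: (192−60)/192 = 0.6875; (192−152)/192 = 0.2083; (192−170)/192 = 0.1146.
Raised to α = 3.0: 0.32495; 0.00904; 0.00150.
Sum = 0.335498; FGT(3.0) = 0.335498 / 9 = 0.0373.

0.0373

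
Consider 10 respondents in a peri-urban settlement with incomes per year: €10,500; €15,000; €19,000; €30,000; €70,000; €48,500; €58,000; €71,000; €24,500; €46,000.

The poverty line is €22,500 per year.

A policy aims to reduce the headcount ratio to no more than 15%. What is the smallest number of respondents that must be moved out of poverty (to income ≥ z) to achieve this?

2

3 of the 10 respondents are poor, so H = 3/10 = 0.300.
A headcount ratio of at most 15% allows at most ⌊0.15 × 10⌋ = 1 poor respondents.
So at least 3 − 1 = 2 must be lifted.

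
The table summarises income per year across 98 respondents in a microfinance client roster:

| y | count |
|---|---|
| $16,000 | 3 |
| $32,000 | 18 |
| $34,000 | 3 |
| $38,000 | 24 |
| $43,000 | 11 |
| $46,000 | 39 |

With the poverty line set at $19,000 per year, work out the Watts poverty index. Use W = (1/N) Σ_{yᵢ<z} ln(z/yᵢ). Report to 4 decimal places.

Below z: 3×$16,000 (q = 3 of N = 98).
Log gaps: ln(19000/16000) = 0.1719 (×3).
W = 0.515551 / 98 = 0.0053.

0.0053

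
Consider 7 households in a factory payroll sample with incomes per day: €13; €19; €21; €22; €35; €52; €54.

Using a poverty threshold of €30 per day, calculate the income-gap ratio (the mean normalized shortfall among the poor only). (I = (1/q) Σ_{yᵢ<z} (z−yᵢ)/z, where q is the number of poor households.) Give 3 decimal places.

Incomes under z: €13, €19, €21, €22 (q = 4 of N = 7).
Shortfall ratios (z−y)/z: 0.5667, 0.3667, 0.3000, 0.2667; sum = 1.500000.
The income-gap ratio divides by q (the poor only): 1.500000 / 4 = 0.375.

0.375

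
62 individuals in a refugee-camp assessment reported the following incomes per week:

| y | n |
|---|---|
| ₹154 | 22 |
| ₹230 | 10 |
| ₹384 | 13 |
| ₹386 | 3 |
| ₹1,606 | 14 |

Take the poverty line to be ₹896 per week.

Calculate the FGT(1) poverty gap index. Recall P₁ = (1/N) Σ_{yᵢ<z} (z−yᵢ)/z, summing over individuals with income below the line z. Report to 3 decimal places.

0.561

Below the line: 22×₹154, 10×₹230, 13×₹384, 3×₹386 (q = 48 of N = 62).
Normalized shortfalls: (896−154)/896 = 0.8281 (×22); (896−230)/896 = 0.7433 (×10); (896−384)/896 = 0.5714 (×13); (896−386)/896 = 0.5692 (×3).
Sum of shortfalls = 34.787946; P₁ averages over all N: 34.787946 / 62 = 0.561.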